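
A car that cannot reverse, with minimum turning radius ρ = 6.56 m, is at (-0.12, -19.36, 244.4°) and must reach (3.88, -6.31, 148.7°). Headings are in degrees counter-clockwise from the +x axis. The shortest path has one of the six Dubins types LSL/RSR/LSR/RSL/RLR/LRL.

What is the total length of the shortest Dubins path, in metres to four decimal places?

Let ψ = atan2(Δy, Δx) = atan2(13.05, 4.00) = 72.9590° be the start→goal bearing.
Normalize: d = |goal − start| / ρ = 13.649267/6.56 = 2.080681, α = (θ_start − ψ) mod 360° = 171.4410° = 2.992210 rad, β = (θ_goal − ψ) mod 360° = 75.7410° = 1.321930 rad.
Common terms: sin α = 0.148828, cos α = -0.988863, sin β = 0.969192, cos β = 0.246305, cos(α−β) = -0.099320, d² = 4.329233. Work in radians in the unit-radius frame; every candidate has L = ρ·(t + p + q).
LSL: p² = 2 + d² − 2cos(α−β) + 2d(sin α − sin β) = 3.114039; p = √p² = 1.764664; φ = atan2(cos β − cos α, d + sin α − sin β) = 0.775321 rad; t = (φ − α) mod 2π = 4.066296 rad, q = (β − φ) mod 2π = 0.546609 rad → L = 6.56·(4.066296 + 1.764664 + 0.546609) = 6.56·6.377569 = 41.836854 m
RSR: p² = 2 + d² − 2cos(α−β) + 2d(sin β − sin α) = 9.941707; p = √p² = 3.153047; φ = atan2(cos α − cos β, d − sin α + sin β) = -0.402520 rad; t = (α − φ) mod 2π = 3.394730 rad, q = (φ − β) mod 2π = 4.558736 rad → L = 6.56·(3.394730 + 3.153047 + 4.558736) = 6.56·11.106513 = 72.858723 m
LSR: p² = d² − 2 + 2cos(α−β) + 2d(sin α + sin β) = 6.783080; p = √p² = 2.604435; φ = atan2(−cos α − cos β, d + sin α + sin β) − atan2(−2, p) = 0.882975 rad; t = (φ − α) mod 2π = 4.173951 rad, q = (φ − β) mod 2π = 5.844231 rad → L = 6.56·(4.173951 + 2.604435 + 5.844231) = 6.56·12.622616 = 82.804363 m
RSL: p² = d² − 2 + 2cos(α−β) − 2d(sin α + sin β) = -2.521892 < 0 → infeasible
RLR: c = (6 − d² + 2cos(α−β) + 2d(sin α − sin β))/8 = -0.242713; p = 2π − arccos c = 4.467227 rad; φ = atan2(cos α − cos β, d − sin α + sin β) = -0.402520 rad; t = (α − φ + p/2) mod 2π = 5.628343 rad, q = (α − β − t + p) mod 2π = 0.509164 rad → L = 6.56·(5.628343 + 4.467227 + 0.509164) = 6.56·10.604734 = 69.567057 m
LRL: c = (6 − d² + 2cos(α−β) − 2d(sin α − sin β))/8 = 0.610745; p = 2π − arccos c = 5.369390 rad; φ = atan2(cos β − cos α, d + sin α − sin β) = 0.775321 rad; t = (φ − α + p/2) mod 2π = 0.467806 rad, q = (β − α − t + p) mod 2π = 3.231304 rad → L = 6.56·(0.467806 + 5.369390 + 3.231304) = 6.56·9.068500 = 59.489363 m
Shortest: LSL with L = 41.836854 m ≈ 41.8369 m

41.8369 m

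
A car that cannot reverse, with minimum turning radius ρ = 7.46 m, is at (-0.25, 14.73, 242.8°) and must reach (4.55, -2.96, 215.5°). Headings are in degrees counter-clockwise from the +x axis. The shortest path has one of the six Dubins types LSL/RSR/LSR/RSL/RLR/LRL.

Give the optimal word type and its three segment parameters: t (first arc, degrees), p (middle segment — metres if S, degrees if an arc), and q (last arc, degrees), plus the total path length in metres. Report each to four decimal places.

Let ψ = atan2(Δy, Δx) = atan2(-17.69, 4.80) = -74.8189° be the start→goal bearing.
Normalize: d = |goal − start| / ρ = 18.329651/7.46 = 2.457058, α = (θ_start − ψ) mod 360° = 317.6189° = 5.543496 rad, β = (θ_goal − ψ) mod 360° = 290.3189° = 5.067021 rad.
Common terms: sin α = -0.674059, cos α = 0.738678, sin β = -0.937774, cos β = 0.347245, cos(α−β) = 0.888617, d² = 6.037133. Work in radians in the unit-radius frame; every candidate has L = ρ·(t + p + q).
LSL: p² = 2 + d² − 2cos(α−β) + 2d(sin α − sin β) = 7.555828; p = √p² = 2.748787; φ = atan2(cos β − cos α, d + sin α − sin β) = -0.142888 rad; t = (φ − α) mod 2π = 0.596802 rad, q = (β − φ) mod 2π = 5.209908 rad → L = 7.46·(0.596802 + 2.748787 + 5.209908) = 7.46·8.555497 = 63.824008 m
RSR: p² = 2 + d² − 2cos(α−β) + 2d(sin β − sin α) = 4.963969; p = √p² = 2.227997; φ = atan2(cos α − cos β, d − sin α + sin β) = 0.176605 rad; t = (α − φ) mod 2π = 5.366891 rad, q = (φ − β) mod 2π = 1.392769 rad → L = 7.46·(5.366891 + 2.227997 + 1.392769) = 7.46·8.987657 = 67.047920 m
LSR: p² = d² − 2 + 2cos(α−β) + 2d(sin α + sin β) = -2.106367 < 0 → infeasible
RSL: p² = d² − 2 + 2cos(α−β) − 2d(sin α + sin β) = 13.735101; p = √p² = 3.706090; φ = atan2(cos α + cos β, d − sin α − sin β) − atan2(2, p) = -0.234059 rad; t = (α − φ) mod 2π = 5.777554 rad, q = (β − φ) mod 2π = 5.301079 rad → L = 7.46·(5.777554 + 3.706090 + 5.301079) = 7.46·14.784723 = 110.294035 m
RLR: c = (6 − d² + 2cos(α−β) + 2d(sin α − sin β))/8 = 0.379504; p = 2π − arccos c = 5.101649 rad; φ = atan2(cos α − cos β, d − sin α + sin β) = 0.176605 rad; t = (α − φ + p/2) mod 2π = 1.634530 rad, q = (α − β − t + p) mod 2π = 3.943594 rad → L = 7.46·(1.634530 + 5.101649 + 3.943594) = 7.46·10.679773 = 79.671106 m
LRL: c = (6 − d² + 2cos(α−β) − 2d(sin α − sin β))/8 = 0.055522; p = 2π − arccos c = 4.767939 rad; φ = atan2(cos β − cos α, d + sin α − sin β) = -0.142888 rad; t = (φ − α + p/2) mod 2π = 2.980771 rad, q = (β − α − t + p) mod 2π = 1.310693 rad → L = 7.46·(2.980771 + 4.767939 + 1.310693) = 7.46·9.059403 = 67.583148 m
Shortest: LSL with L = 63.824008 m ≈ 63.8240 m
Convert LSL to answer units (arcs ×180/π): t = 0.596802·180/π = 34.1942°, p = ρ·p = 7.46·2.748787 = 20.5059 m, q = 5.209908·180/π = 298.5058°, L = 63.8240 m.

LSL: t = 34.1942°, p = 20.5059 m, q = 298.5058°, L = 63.8240 m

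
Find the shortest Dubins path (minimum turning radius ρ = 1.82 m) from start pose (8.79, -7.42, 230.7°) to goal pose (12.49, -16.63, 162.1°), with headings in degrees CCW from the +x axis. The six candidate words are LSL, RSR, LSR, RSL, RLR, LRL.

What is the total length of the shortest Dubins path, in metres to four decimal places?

14.1342 m

Let ψ = atan2(Δy, Δx) = atan2(-9.21, 3.70) = -68.1128° be the start→goal bearing.
Normalize: d = |goal − start| / ρ = 9.925427/1.82 = 5.453531, α = (θ_start − ψ) mod 360° = 298.8128° = 5.215268 rad, β = (θ_goal − ψ) mod 360° = 230.2128° = 4.017972 rad.
Common terms: sin α = -0.876199, cos α = 0.481950, sin β = -0.768427, cos β = -0.639938, cos(α−β) = 0.364877, d² = 29.741004. Work in radians in the unit-radius frame; every candidate has L = ρ·(t + p + q).
LSL: p² = 2 + d² − 2cos(α−β) + 2d(sin α − sin β) = 29.835776; p = √p² = 5.462213; φ = atan2(cos β − cos α, d + sin α − sin β) = -0.206863 rad; t = (φ − α) mod 2π = 0.861055 rad, q = (β − φ) mod 2π = 4.224835 rad → L = 1.82·(0.861055 + 5.462213 + 4.224835) = 1.82·10.548103 = 19.197547 m
RSR: p² = 2 + d² − 2cos(α−β) + 2d(sin β − sin α) = 32.186724; p = √p² = 5.673334; φ = atan2(cos α − cos β, d − sin α + sin β) = 0.199059 rad; t = (α − φ) mod 2π = 5.016208 rad, q = (φ − β) mod 2π = 2.464273 rad → L = 1.82·(5.016208 + 5.673334 + 2.464273) = 1.82·13.153816 = 23.939945 m
LSR: p² = d² − 2 + 2cos(α−β) + 2d(sin α + sin β) = 10.532722; p = √p² = 3.245416; φ = atan2(−cos α − cos β, d + sin α + sin β) − atan2(−2, p) = 0.593740 rad; t = (φ − α) mod 2π = 1.661657 rad, q = (φ − β) mod 2π = 2.858953 rad → L = 1.82·(1.661657 + 3.245416 + 2.858953) = 1.82·7.766026 = 14.134168 m
RSL: p² = d² − 2 + 2cos(α−β) − 2d(sin α + sin β) = 46.408792; p = √p² = 6.812400; φ = atan2(cos α + cos β, d − sin α − sin β) − atan2(2, p) = -0.307813 rad; t = (α − φ) mod 2π = 5.523080 rad, q = (β − φ) mod 2π = 4.325784 rad → L = 1.82·(5.523080 + 6.812400 + 4.325784) = 1.82·16.661265 = 30.323502 m
RLR: c = (6 − d² + 2cos(α−β) + 2d(sin α − sin β))/8 = -3.023341, |c| > 1 → infeasible
LRL: c = (6 − d² + 2cos(α−β) − 2d(sin α − sin β))/8 = -2.729472, |c| > 1 → infeasible
Shortest: LSR with L = 14.134168 m ≈ 14.1342 m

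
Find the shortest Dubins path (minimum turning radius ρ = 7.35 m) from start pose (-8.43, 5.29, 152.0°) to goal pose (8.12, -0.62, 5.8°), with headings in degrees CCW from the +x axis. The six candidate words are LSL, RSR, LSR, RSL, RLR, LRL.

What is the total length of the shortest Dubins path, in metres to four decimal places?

Let ψ = atan2(Δy, Δx) = atan2(-5.91, 16.55) = -19.6516° be the start→goal bearing.
Normalize: d = |goal − start| / ρ = 17.573577/7.35 = 2.390963, α = (θ_start − ψ) mod 360° = 171.6516° = 2.995886 rad, β = (θ_goal − ψ) mod 360° = 25.4516° = 0.444215 rad.
Common terms: sin α = 0.145192, cos α = -0.989404, sin β = 0.429749, cos β = 0.902948, cos(α−β) = -0.830984, d² = 5.716703. Work in radians in the unit-radius frame; every candidate has L = ρ·(t + p + q).
LSL: p² = 2 + d² − 2cos(α−β) + 2d(sin α − sin β) = 8.017939; p = √p² = 2.831597; φ = atan2(cos β − cos α, d + sin α − sin β) = 0.731919 rad; t = (φ − α) mod 2π = 4.019218 rad, q = (β − φ) mod 2π = 5.995481 rad → L = 7.35·(4.019218 + 2.831597 + 5.995481) = 7.35·12.846296 = 94.420275 m
RSR: p² = 2 + d² − 2cos(α−β) + 2d(sin β − sin α) = 10.739405; p = √p² = 3.277103; φ = atan2(cos α − cos β, d − sin α + sin β) = -0.615598 rad; t = (α − φ) mod 2π = 3.611484 rad, q = (φ − β) mod 2π = 5.223373 rad → L = 7.35·(3.611484 + 3.277103 + 5.223373) = 7.35·12.111960 = 89.022904 m
LSR: p² = d² − 2 + 2cos(α−β) + 2d(sin α + sin β) = 4.804057; p = √p² = 2.191816; φ = atan2(−cos α − cos β, d + sin α + sin β) − atan2(−2, p) = 0.768812 rad; t = (φ − α) mod 2π = 4.056111 rad, q = (φ − β) mod 2π = 0.324597 rad → L = 7.35·(4.056111 + 2.191816 + 0.324597) = 7.35·6.572524 = 48.308052 m
RSL: p² = d² − 2 + 2cos(α−β) − 2d(sin α + sin β) = -0.694588 < 0 → infeasible
RLR: c = (6 − d² + 2cos(α−β) + 2d(sin α − sin β))/8 = -0.342426; p = 2π − arccos c = 4.362892 rad; φ = atan2(cos α − cos β, d − sin α + sin β) = -0.615598 rad; t = (α − φ + p/2) mod 2π = 5.792930 rad, q = (α − β − t + p) mod 2π = 1.121633 rad → L = 7.35·(5.792930 + 4.362892 + 1.121633) = 7.35·11.277455 = 82.889291 m
LRL: c = (6 − d² + 2cos(α−β) − 2d(sin α − sin β))/8 = -0.002242; p = 2π − arccos c = 4.710147 rad; φ = atan2(cos β − cos α, d + sin α − sin β) = 0.731919 rad; t = (φ − α + p/2) mod 2π = 0.091106 rad, q = (β − α − t + p) mod 2π = 2.067369 rad → L = 7.35·(0.091106 + 4.710147 + 2.067369) = 7.35·6.868622 = 50.484370 m
Shortest: LSR with L = 48.308052 m ≈ 48.3081 m

48.3081 m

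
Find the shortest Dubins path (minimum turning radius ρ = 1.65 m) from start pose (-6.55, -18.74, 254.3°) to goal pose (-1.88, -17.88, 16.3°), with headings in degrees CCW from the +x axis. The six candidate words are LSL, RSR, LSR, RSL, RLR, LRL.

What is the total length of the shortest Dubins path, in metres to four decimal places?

Let ψ = atan2(Δy, Δx) = atan2(0.86, 4.67) = 10.4344° be the start→goal bearing.
Normalize: d = |goal − start| / ρ = 4.748526/1.65 = 2.877895, α = (θ_start − ψ) mod 360° = 243.8656° = 4.256258 rad, β = (θ_goal − ψ) mod 360° = 5.8656° = 0.102375 rad.
Common terms: sin α = -0.897764, cos α = -0.440478, sin β = 0.102196, cos β = 0.994764, cos(α−β) = -0.529919, d² = 8.282277. Work in radians in the unit-radius frame; every candidate has L = ρ·(t + p + q).
LSL: p² = 2 + d² − 2cos(α−β) + 2d(sin α − sin β) = 5.586558; p = √p² = 2.363590; φ = atan2(cos β − cos α, d + sin α − sin β) = 0.652569 rad; t = (φ − α) mod 2π = 2.679496 rad, q = (β − φ) mod 2π = 5.732991 rad → L = 1.65·(2.679496 + 2.363590 + 5.732991) = 1.65·10.776077 = 17.780527 m
RSR: p² = 2 + d² − 2cos(α−β) + 2d(sin β − sin α) = 17.097673; p = √p² = 4.134933; φ = atan2(cos α − cos β, d − sin α + sin β) = -0.354479 rad; t = (α − φ) mod 2π = 4.610737 rad, q = (φ − β) mod 2π = 5.826332 rad → L = 1.65·(4.610737 + 4.134933 + 5.826332) = 1.65·14.572002 = 24.043804 m
LSR: p² = d² − 2 + 2cos(α−β) + 2d(sin α + sin β) = 0.643320; p = √p² = 0.802072; φ = atan2(−cos α − cos β, d + sin α + sin β) − atan2(−2, p) = 0.929243 rad; t = (φ − α) mod 2π = 2.956170 rad, q = (φ − β) mod 2π = 0.826868 rad → L = 1.65·(2.956170 + 0.802072 + 0.826868) = 1.65·4.585111 = 7.565433 m
RSL: p² = d² − 2 + 2cos(α−β) − 2d(sin α + sin β) = 9.801558; p = √p² = 3.130744; φ = atan2(cos α + cos β, d − sin α − sin β) − atan2(2, p) = -0.418720 rad; t = (α − φ) mod 2π = 4.674978 rad, q = (β − φ) mod 2π = 0.521095 rad → L = 1.65·(4.674978 + 3.130744 + 0.521095) = 1.65·8.326817 = 13.739249 m
RLR: c = (6 − d² + 2cos(α−β) + 2d(sin α − sin β))/8 = -1.137209, |c| > 1 → infeasible
LRL: c = (6 − d² + 2cos(α−β) − 2d(sin α − sin β))/8 = 0.301680; p = 2π − arccos c = 5.018843 rad; φ = atan2(cos β − cos α, d + sin α − sin β) = 0.652569 rad; t = (φ − α + p/2) mod 2π = 5.188918 rad, q = (β − α − t + p) mod 2π = 1.959228 rad → L = 1.65·(5.188918 + 5.018843 + 1.959228) = 1.65·12.166989 = 20.075531 m
Shortest: LSR with L = 7.565433 m ≈ 7.5654 m

7.5654 m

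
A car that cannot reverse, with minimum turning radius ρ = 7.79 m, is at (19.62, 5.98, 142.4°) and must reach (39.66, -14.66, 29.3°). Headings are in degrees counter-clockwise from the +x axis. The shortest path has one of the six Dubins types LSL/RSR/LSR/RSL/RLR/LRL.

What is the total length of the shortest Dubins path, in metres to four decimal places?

55.9092 m

Let ψ = atan2(Δy, Δx) = atan2(-20.64, 20.04) = -45.8450° be the start→goal bearing.
Normalize: d = |goal − start| / ρ = 28.768232/7.79 = 3.692970, α = (θ_start − ψ) mod 360° = 188.2450° = 3.285495 rad, β = (θ_goal − ψ) mod 360° = 75.1450° = 1.311528 rad.
Common terms: sin α = -0.143406, cos α = -0.989664, sin β = 0.966578, cos β = 0.256374, cos(α−β) = -0.392337, d² = 13.638024. Work in radians in the unit-radius frame; every candidate has L = ρ·(t + p + q).
LSL: p² = 2 + d² − 2cos(α−β) + 2d(sin α − sin β) = 8.224422; p = √p² = 2.867825; φ = atan2(cos β − cos α, d + sin α − sin β) = 0.449470 rad; t = (φ − α) mod 2π = 3.447161 rad, q = (β − φ) mod 2π = 0.862057 rad → L = 7.79·(3.447161 + 2.867825 + 0.862057) = 7.79·7.177043 = 55.909167 m
RSR: p² = 2 + d² − 2cos(α−β) + 2d(sin β − sin α) = 24.620974; p = √p² = 4.961953; φ = atan2(cos α − cos β, d − sin α + sin β) = -0.253835 rad; t = (α − φ) mod 2π = 3.539331 rad, q = (φ − β) mod 2π = 4.717822 rad → L = 7.79·(3.539331 + 4.961953 + 4.717822) = 7.79·13.219105 = 102.976830 m
LSR: p² = d² − 2 + 2cos(α−β) + 2d(sin α + sin β) = 16.933243; p = √p² = 4.115002; φ = atan2(−cos α − cos β, d + sin α + sin β) − atan2(−2, p) = 0.613373 rad; t = (φ − α) mod 2π = 3.611063 rad, q = (φ − β) mod 2π = 5.585030 rad → L = 7.79·(3.611063 + 4.115002 + 5.585030) = 7.79·13.311095 = 103.693431 m
RSL: p² = d² − 2 + 2cos(α−β) − 2d(sin α + sin β) = 4.773456; p = √p² = 2.184824; φ = atan2(cos α + cos β, d − sin α − sin β) − atan2(2, p) = -0.991429 rad; t = (α − φ) mod 2π = 4.276924 rad, q = (β − φ) mod 2π = 2.302956 rad → L = 7.79·(4.276924 + 2.184824 + 2.302956) = 7.79·8.764704 = 68.277045 m
RLR: c = (6 − d² + 2cos(α−β) + 2d(sin α − sin β))/8 = -2.077622, |c| > 1 → infeasible
LRL: c = (6 − d² + 2cos(α−β) − 2d(sin α − sin β))/8 = -0.028053; p = 2π − arccos c = 4.684332 rad; φ = atan2(cos β − cos α, d + sin α − sin β) = 0.449470 rad; t = (φ − α + p/2) mod 2π = 5.789327 rad, q = (β − α − t + p) mod 2π = 3.204224 rad → L = 7.79·(5.789327 + 4.684332 + 3.204224) = 7.79·13.677883 = 106.550708 m
Shortest: LSL with L = 55.909167 m ≈ 55.9092 m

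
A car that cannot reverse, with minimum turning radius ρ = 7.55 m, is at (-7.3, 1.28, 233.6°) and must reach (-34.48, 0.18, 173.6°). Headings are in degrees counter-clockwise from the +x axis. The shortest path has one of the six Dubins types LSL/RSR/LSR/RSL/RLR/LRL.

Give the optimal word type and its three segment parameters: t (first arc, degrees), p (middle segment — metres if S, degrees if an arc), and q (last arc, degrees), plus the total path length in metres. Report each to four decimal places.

RSR: t = 59.0206°, p = 20.3525 m, q = 0.9794°, L = 28.2588 m

Let ψ = atan2(Δy, Δx) = atan2(-1.10, -27.18) = -177.6825° be the start→goal bearing.
Normalize: d = |goal − start| / ρ = 27.202250/7.55 = 3.602947, α = (θ_start − ψ) mod 360° = 51.2825° = 0.895048 rad, β = (θ_goal − ψ) mod 360° = 351.2825° = 6.131035 rad.
Common terms: sin α = 0.780239, cos α = 0.625482, sin β = -0.151564, cos β = 0.988448, cos(α−β) = 0.500000, d² = 12.981227. Work in radians in the unit-radius frame; every candidate has L = ρ·(t + p + q).
LSL: p² = 2 + d² − 2cos(α−β) + 2d(sin α − sin β) = 20.695697; p = √p² = 4.549252; φ = atan2(cos β − cos α, d + sin α − sin β) = 0.079871 rad; t = (φ − α) mod 2π = 5.468008 rad, q = (β − φ) mod 2π = 6.051165 rad → L = 7.55·(5.468008 + 4.549252 + 6.051165) = 7.55·16.068425 = 121.316612 m
RSR: p² = 2 + d² − 2cos(α−β) + 2d(sin β − sin α) = 7.266757; p = √p² = 2.695692; φ = atan2(cos α − cos β, d − sin α + sin β) = -0.135057 rad; t = (α − φ) mod 2π = 1.030104 rad, q = (φ − β) mod 2π = 0.017093 rad → L = 7.55·(1.030104 + 2.695692 + 0.017093) = 7.55·3.742890 = 28.258819 m
LSR: p² = d² − 2 + 2cos(α−β) + 2d(sin α + sin β) = 16.511395; p = √p² = 4.063422; φ = atan2(−cos α − cos β, d + sin α + sin β) − atan2(−2, p) = 0.093018 rad; t = (φ − α) mod 2π = 5.481155 rad, q = (φ − β) mod 2π = 0.245168 rad → L = 7.55·(5.481155 + 4.063422 + 0.245168) = 7.55·9.789744 = 73.912570 m
RSL: p² = d² − 2 + 2cos(α−β) − 2d(sin α + sin β) = 7.451060; p = √p² = 2.729663; φ = atan2(cos α + cos β, d − sin α − sin β) − atan2(2, p) = -0.135164 rad; t = (α − φ) mod 2π = 1.030211 rad, q = (β − φ) mod 2π = 6.266199 rad → L = 7.55·(1.030211 + 2.729663 + 6.266199) = 7.55·10.026074 = 75.696856 m
RLR: c = (6 − d² + 2cos(α−β) + 2d(sin α − sin β))/8 = 0.091655; p = 2π − arccos c = 4.804173 rad; φ = atan2(cos α − cos β, d − sin α + sin β) = -0.135057 rad; t = (α − φ + p/2) mod 2π = 3.432191 rad, q = (α − β − t + p) mod 2π = 2.419180 rad → L = 7.55·(3.432191 + 4.804173 + 2.419180) = 7.55·10.655544 = 80.449355 m
LRL: c = (6 − d² + 2cos(α−β) − 2d(sin α − sin β))/8 = -1.586962, |c| > 1 → infeasible
Shortest: RSR with L = 28.258819 m ≈ 28.2588 m
Convert RSR to answer units (arcs ×180/π): t = 1.030104·180/π = 59.0206°, p = ρ·p = 7.55·2.695692 = 20.3525 m, q = 0.017093·180/π = 0.9794°, L = 28.2588 m.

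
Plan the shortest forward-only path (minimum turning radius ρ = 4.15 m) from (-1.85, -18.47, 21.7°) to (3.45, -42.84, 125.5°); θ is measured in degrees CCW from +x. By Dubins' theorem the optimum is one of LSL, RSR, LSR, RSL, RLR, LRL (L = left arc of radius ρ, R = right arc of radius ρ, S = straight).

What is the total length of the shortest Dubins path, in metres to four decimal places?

Let ψ = atan2(Δy, Δx) = atan2(-24.37, 5.30) = -77.7303° be the start→goal bearing.
Normalize: d = |goal − start| / ρ = 24.939665/4.15 = 6.009558, α = (θ_start − ψ) mod 360° = 99.4303° = 1.735387 rad, β = (θ_goal − ψ) mod 360° = 203.2303° = 3.547039 rad.
Common terms: sin α = 0.986486, cos α = -0.163848, sin β = -0.394429, cos β = -0.918927, cos(α−β) = -0.238533, d² = 36.114786. Work in radians in the unit-radius frame; every candidate has L = ρ·(t + p + q).
LSL: p² = 2 + d² − 2cos(α−β) + 2d(sin α − sin β) = 55.189220; p = √p² = 7.428945; φ = atan2(cos β − cos α, d + sin α − sin β) = -0.101816 rad; t = (φ − α) mod 2π = 4.445983 rad, q = (β − φ) mod 2π = 3.648855 rad → L = 4.15·(4.445983 + 7.428945 + 3.648855) = 4.15·15.523782 = 64.423695 m
RSR: p² = 2 + d² − 2cos(α−β) + 2d(sin β − sin α) = 21.994485; p = √p² = 4.689828; φ = atan2(cos α − cos β, d − sin α + sin β) = 0.161707 rad; t = (α − φ) mod 2π = 1.573680 rad, q = (φ − β) mod 2π = 2.897854 rad → L = 4.15·(1.573680 + 4.689828 + 2.897854) = 4.15·9.161361 = 38.019650 m
LSR: p² = d² − 2 + 2cos(α−β) + 2d(sin α + sin β) = 40.753719; p = √p² = 6.383864; φ = atan2(−cos α − cos β, d + sin α + sin β) − atan2(−2, p) = 0.466174 rad; t = (φ − α) mod 2π = 5.013972 rad, q = (φ − β) mod 2π = 3.202320 rad → L = 4.15·(5.013972 + 6.383864 + 3.202320) = 4.15·14.600156 = 60.590648 m
RSL: p² = d² − 2 + 2cos(α−β) − 2d(sin α + sin β) = 26.521719; p = √p² = 5.149924; φ = atan2(cos α + cos β, d − sin α − sin β) − atan2(2, p) = -0.567695 rad; t = (α − φ) mod 2π = 2.303081 rad, q = (β − φ) mod 2π = 4.114733 rad → L = 4.15·(2.303081 + 5.149924 + 4.114733) = 4.15·11.567739 = 48.006116 m
RLR: c = (6 − d² + 2cos(α−β) + 2d(sin α − sin β))/8 = -1.749311, |c| > 1 → infeasible
LRL: c = (6 − d² + 2cos(α−β) − 2d(sin α − sin β))/8 = -5.898653, |c| > 1 → infeasible
Shortest: RSR with L = 38.019650 m ≈ 38.0196 m

38.0196 m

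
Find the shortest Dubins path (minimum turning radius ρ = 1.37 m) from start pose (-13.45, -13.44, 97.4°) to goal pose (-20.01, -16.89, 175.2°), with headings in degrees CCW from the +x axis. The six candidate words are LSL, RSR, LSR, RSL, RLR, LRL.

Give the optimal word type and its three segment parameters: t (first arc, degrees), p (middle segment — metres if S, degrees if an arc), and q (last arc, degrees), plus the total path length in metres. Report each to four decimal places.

LSR: t = 133.4509°, p = 4.6914 m, q = 55.6509°, L = 9.2130 m

Let ψ = atan2(Δy, Δx) = atan2(-3.45, -6.56) = -152.2595° be the start→goal bearing.
Normalize: d = |goal − start| / ρ = 7.411889/1.37 = 5.410138, α = (θ_start − ψ) mod 360° = 249.6595° = 4.357380 rad, β = (θ_goal − ψ) mod 360° = 327.4595° = 5.715246 rad.
Common terms: sin α = -0.937643, cos α = -0.347599, sin β = -0.537896, cos β = 0.843011, cos(α−β) = 0.211325, d² = 29.269593. Work in radians in the unit-radius frame; every candidate has L = ρ·(t + p + q).
LSL: p² = 2 + d² − 2cos(α−β) + 2d(sin α − sin β) = 26.521571; p = √p² = 5.149910; φ = atan2(cos β − cos α, d + sin α − sin β) = 0.233301 rad; t = (φ − α) mod 2π = 2.159107 rad, q = (β − φ) mod 2π = 5.481945 rad → L = 1.37·(2.159107 + 5.149910 + 5.481945) = 1.37·12.790961 = 17.523617 m
RSR: p² = 2 + d² − 2cos(α−β) + 2d(sin β − sin α) = 35.172317; p = √p² = 5.930625; φ = atan2(cos α − cos β, d − sin α + sin β) = -0.202130 rad; t = (α − φ) mod 2π = 4.559509 rad, q = (φ − β) mod 2π = 0.365810 rad → L = 1.37·(4.559509 + 5.930625 + 0.365810) = 1.37·10.855944 = 14.872644 m
LSR: p² = d² − 2 + 2cos(α−β) + 2d(sin α + sin β) = 11.726499; p = √p² = 3.424398; φ = atan2(−cos α − cos β, d + sin α + sin β) − atan2(−2, p) = 0.403352 rad; t = (φ − α) mod 2π = 2.329158 rad, q = (φ − β) mod 2π = 0.971292 rad → L = 1.37·(2.329158 + 3.424398 + 0.971292) = 1.37·6.724847 = 9.213041 m
RSL: p² = d² − 2 + 2cos(α−β) − 2d(sin α + sin β) = 43.657987; p = √p² = 6.607419; φ = atan2(cos α + cos β, d − sin α − sin β) − atan2(2, p) = -0.222098 rad; t = (α − φ) mod 2π = 4.579478 rad, q = (β − φ) mod 2π = 5.937344 rad → L = 1.37·(4.579478 + 6.607419 + 5.937344) = 1.37·17.124241 = 23.460211 m
RLR: c = (6 − d² + 2cos(α−β) + 2d(sin α − sin β))/8 = -3.396540, |c| > 1 → infeasible
LRL: c = (6 − d² + 2cos(α−β) − 2d(sin α − sin β))/8 = -2.315196, |c| > 1 → infeasible
Shortest: LSR with L = 9.213041 m ≈ 9.2130 m
Convert LSR to answer units (arcs ×180/π): t = 2.329158·180/π = 133.4509°, p = ρ·p = 1.37·3.424398 = 4.6914 m, q = 0.971292·180/π = 55.6509°, L = 9.2130 m.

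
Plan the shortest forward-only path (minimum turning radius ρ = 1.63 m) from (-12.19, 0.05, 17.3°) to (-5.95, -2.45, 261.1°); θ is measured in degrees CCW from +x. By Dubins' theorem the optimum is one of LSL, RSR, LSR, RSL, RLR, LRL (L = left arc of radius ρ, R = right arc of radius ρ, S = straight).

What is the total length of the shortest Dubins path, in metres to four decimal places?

7.5080 m

Let ψ = atan2(Δy, Δx) = atan2(-2.50, 6.24) = -21.8331° be the start→goal bearing.
Normalize: d = |goal − start| / ρ = 6.722172/1.63 = 4.124032, α = (θ_start − ψ) mod 360° = 39.1331° = 0.683001 rad, β = (θ_goal − ψ) mod 360° = 282.9331° = 4.938114 rad.
Common terms: sin α = 0.631124, cos α = 0.775682, sin β = -0.974632, cos β = 0.223813, cos(α−β) = -0.441506, d² = 17.007640. Work in radians in the unit-radius frame; every candidate has L = ρ·(t + p + q).
LSL: p² = 2 + d² − 2cos(α−β) + 2d(sin α − sin β) = 33.135029; p = √p² = 5.756303; φ = atan2(cos β − cos α, d + sin α − sin β) = -0.096020 rad; t = (φ − α) mod 2π = 5.504165 rad, q = (β − φ) mod 2π = 5.034133 rad → L = 1.63·(5.504165 + 5.756303 + 5.034133) = 1.63·16.294601 = 26.560200 m
RSR: p² = 2 + d² − 2cos(α−β) + 2d(sin β − sin α) = 6.646276; p = √p² = 2.578037; φ = atan2(cos α − cos β, d − sin α + sin β) = 0.215735 rad; t = (α − φ) mod 2π = 0.467265 rad, q = (φ − β) mod 2π = 1.560807 rad → L = 1.63·(0.467265 + 2.578037 + 1.560807) = 1.63·4.606110 = 7.507959 m
LSR: p² = d² − 2 + 2cos(α−β) + 2d(sin α + sin β) = 11.291347; p = √p² = 3.360260; φ = atan2(−cos α − cos β, d + sin α + sin β) − atan2(−2, p) = 0.278410 rad; t = (φ − α) mod 2π = 5.878595 rad, q = (φ − β) mod 2π = 1.623482 rad → L = 1.63·(5.878595 + 3.360260 + 1.623482) = 1.63·10.862337 = 17.705609 m
RSL: p² = d² − 2 + 2cos(α−β) − 2d(sin α + sin β) = 16.957910; p = √p² = 4.117998; φ = atan2(cos α + cos β, d − sin α − sin β) − atan2(2, p) = -0.232021 rad; t = (α − φ) mod 2π = 0.915022 rad, q = (β − φ) mod 2π = 5.170135 rad → L = 1.63·(0.915022 + 4.117998 + 5.170135) = 1.63·10.203155 = 16.631142 m
RLR: c = (6 − d² + 2cos(α−β) + 2d(sin α − sin β))/8 = 0.169216; p = 2π − arccos c = 4.882423 rad; φ = atan2(cos α − cos β, d − sin α + sin β) = 0.215735 rad; t = (α − φ + p/2) mod 2π = 2.908477 rad, q = (α − β − t + p) mod 2π = 4.002018 rad → L = 1.63·(2.908477 + 4.882423 + 4.002018) = 1.63·11.792918 = 19.222456 m
LRL: c = (6 − d² + 2cos(α−β) − 2d(sin α − sin β))/8 = -3.141879, |c| > 1 → infeasible
Shortest: RSR with L = 7.507959 m ≈ 7.5080 m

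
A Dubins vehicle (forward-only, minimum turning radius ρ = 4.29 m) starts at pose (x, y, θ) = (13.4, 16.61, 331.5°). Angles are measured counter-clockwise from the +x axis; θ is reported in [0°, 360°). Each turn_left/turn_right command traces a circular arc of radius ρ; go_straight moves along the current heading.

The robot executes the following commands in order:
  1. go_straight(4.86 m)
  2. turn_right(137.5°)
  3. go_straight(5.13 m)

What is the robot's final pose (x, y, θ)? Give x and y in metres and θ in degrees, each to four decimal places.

set_pose: (x, y, θ) = (13.4000, 16.6100, 331.5000°), ρ = 4.29
go_straight(4.86): x += 4.86·cos θ, y += 4.86·sin θ → (17.6711, 14.2910, 331.5000°)
turn_right(137.5°): centre at ρ to the right, rotate −137.5° → (16.6619, 6.3583, 194.0000°)
go_straight(5.13): x += 5.13·cos θ, y += 5.13·sin θ → (11.6843, 5.1173, 194.0000°)

(11.6843, 5.1173, 194.0000°)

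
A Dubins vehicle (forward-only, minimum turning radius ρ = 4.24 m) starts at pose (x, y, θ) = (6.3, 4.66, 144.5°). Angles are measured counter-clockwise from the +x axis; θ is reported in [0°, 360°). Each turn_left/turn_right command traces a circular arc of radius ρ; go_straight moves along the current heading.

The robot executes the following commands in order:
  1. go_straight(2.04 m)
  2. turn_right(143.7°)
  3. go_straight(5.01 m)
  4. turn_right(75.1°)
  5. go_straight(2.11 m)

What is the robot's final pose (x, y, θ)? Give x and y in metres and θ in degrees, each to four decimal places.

(16.7637, 8.4825, 285.7000°)

set_pose: (x, y, θ) = (6.3000, 4.6600, 144.5000°), ρ = 4.24
go_straight(2.04): x += 2.04·cos θ, y += 2.04·sin θ → (4.6392, 5.8446, 144.5000°)
turn_right(143.7°): centre at ρ to the right, rotate −143.7° → (7.0422, 13.5361, 0.8000°)
go_straight(5.01): x += 5.01·cos θ, y += 5.01·sin θ → (12.0517, 13.6060, 0.8000°)
turn_right(75.1°): centre at ρ to the right, rotate −75.1° → (16.1927, 10.5138, -74.3000° ≡ 285.7000°)
go_straight(2.11): x += 2.11·cos θ, y += 2.11·sin θ → (16.7637, 8.4825, 285.7000°)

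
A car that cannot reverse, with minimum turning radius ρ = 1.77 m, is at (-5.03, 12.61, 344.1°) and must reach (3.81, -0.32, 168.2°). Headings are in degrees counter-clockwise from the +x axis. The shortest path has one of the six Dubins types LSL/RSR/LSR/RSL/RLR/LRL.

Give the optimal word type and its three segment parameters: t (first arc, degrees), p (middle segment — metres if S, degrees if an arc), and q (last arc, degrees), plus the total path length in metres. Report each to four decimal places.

RSR: t = 28.5273°, p = 13.5644 m, q = 147.3727°, L = 18.9984 m

Let ψ = atan2(Δy, Δx) = atan2(-12.93, 8.84) = -55.6403° be the start→goal bearing.
Normalize: d = |goal − start| / ρ = 15.663030/1.77 = 8.849169, α = (θ_start − ψ) mod 360° = 39.7403° = 0.693599 rad, β = (θ_goal − ψ) mod 360° = 223.8403° = 3.906750 rad.
Common terms: sin α = 0.639309, cos α = 0.768950, sin β = -0.692651, cos β = -0.721273, cos(α−β) = -0.997441, d² = 78.307798. Work in radians in the unit-radius frame; every candidate has L = ρ·(t + p + q).
LSL: p² = 2 + d² − 2cos(α−β) + 2d(sin α − sin β) = 105.876155; p = √p² = 10.289614; φ = atan2(cos β − cos α, d + sin α − sin β) = -0.145339 rad; t = (φ − α) mod 2π = 5.444247 rad, q = (β − φ) mod 2π = 4.052089 rad → L = 1.77·(5.444247 + 10.289614 + 4.052089) = 1.77·19.785950 = 35.021132 m
RSR: p² = 2 + d² − 2cos(α−β) + 2d(sin β − sin α) = 58.729204; p = √p² = 7.663498; φ = atan2(cos α − cos β, d − sin α + sin β) = 0.195704 rad; t = (α − φ) mod 2π = 0.497895 rad, q = (φ − β) mod 2π = 2.572139 rad → L = 1.77·(0.497895 + 7.663498 + 2.572139) = 1.77·10.733532 = 18.998352 m
LSR: p² = d² − 2 + 2cos(α−β) + 2d(sin α + sin β) = 73.368855; p = √p² = 8.565562; φ = atan2(−cos α − cos β, d + sin α + sin β) − atan2(−2, p) = 0.223963 rad; t = (φ − α) mod 2π = 5.813549 rad, q = (φ − β) mod 2π = 2.600398 rad → L = 1.77·(5.813549 + 8.565562 + 2.600398) = 1.77·16.979509 = 30.053731 m
RSL: p² = d² − 2 + 2cos(α−β) − 2d(sin α + sin β) = 75.256978; p = √p² = 8.675078; φ = atan2(cos α + cos β, d − sin α − sin β) − atan2(2, p) = -0.221231 rad; t = (α − φ) mod 2π = 0.914830 rad, q = (β − φ) mod 2π = 4.127981 rad → L = 1.77·(0.914830 + 8.675078 + 4.127981) = 1.77·13.717890 = 24.280665 m
RLR: c = (6 − d² + 2cos(α−β) + 2d(sin α − sin β))/8 = -6.341150, |c| > 1 → infeasible
LRL: c = (6 − d² + 2cos(α−β) − 2d(sin α − sin β))/8 = -12.234519, |c| > 1 → infeasible
Shortest: RSR with L = 18.998352 m ≈ 18.9984 m
Convert RSR to answer units (arcs ×180/π): t = 0.497895·180/π = 28.5273°, p = ρ·p = 1.77·7.663498 = 13.5644 m, q = 2.572139·180/π = 147.3727°, L = 18.9984 m.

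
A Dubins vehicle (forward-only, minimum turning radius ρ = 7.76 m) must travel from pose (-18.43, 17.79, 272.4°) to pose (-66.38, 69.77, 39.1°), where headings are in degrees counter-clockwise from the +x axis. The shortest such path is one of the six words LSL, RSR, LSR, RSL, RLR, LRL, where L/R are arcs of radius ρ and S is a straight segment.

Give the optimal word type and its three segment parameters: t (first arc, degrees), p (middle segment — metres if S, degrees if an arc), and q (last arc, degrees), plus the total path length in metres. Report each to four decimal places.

RSR: t = 145.0650°, p = 58.2098 m, q = 88.2350°, L = 89.8074 m

Let ψ = atan2(Δy, Δx) = atan2(51.98, -47.95) = 132.6906° be the start→goal bearing.
Normalize: d = |goal − start| / ρ = 70.718618/7.76 = 9.113224, α = (θ_start − ψ) mod 360° = 139.7094° = 2.438389 rad, β = (θ_goal − ψ) mod 360° = 266.4094° = 4.649721 rad.
Common terms: sin α = 0.646665, cos α = -0.762774, sin β = -0.998037, cos β = -0.062627, cos(α−β) = -0.597625, d² = 83.050851. Work in radians in the unit-radius frame; every candidate has L = ρ·(t + p + q).
LSL: p² = 2 + d² − 2cos(α−β) + 2d(sin α − sin β) = 116.223173; p = √p² = 10.780685; φ = atan2(cos β − cos α, d + sin α − sin β) = 0.064990 rad; t = (φ − α) mod 2π = 3.909787 rad, q = (β − φ) mod 2π = 4.584731 rad → L = 7.76·(3.909787 + 10.780685 + 4.584731) = 7.76·19.275203 = 149.575573 m
RSR: p² = 2 + d² − 2cos(α−β) + 2d(sin β − sin α) = 56.269029; p = √p² = 7.501268; φ = atan2(cos α − cos β, d − sin α + sin β) = -0.093473 rad; t = (α − φ) mod 2π = 2.531862 rad, q = (φ − β) mod 2π = 1.539991 rad → L = 7.76·(2.531862 + 7.501268 + 1.539991) = 7.76·11.573122 = 89.807424 m
LSR: p² = d² − 2 + 2cos(α−β) + 2d(sin α + sin β) = 73.451334; p = √p² = 8.570375; φ = atan2(−cos α − cos β, d + sin α + sin β) − atan2(−2, p) = 0.323186 rad; t = (φ − α) mod 2π = 4.167982 rad, q = (φ − β) mod 2π = 1.956650 rad → L = 7.76·(4.167982 + 8.570375 + 1.956650) = 7.76·14.695008 = 114.033263 m
RSL: p² = d² − 2 + 2cos(α−β) − 2d(sin α + sin β) = 86.259867; p = √p² = 9.287619; φ = atan2(cos α + cos β, d − sin α − sin β) − atan2(2, p) = -0.299091 rad; t = (α − φ) mod 2π = 2.737480 rad, q = (β − φ) mod 2π = 4.948812 rad → L = 7.76·(2.737480 + 9.287619 + 4.948812) = 7.76·16.973910 = 131.717544 m
RLR: c = (6 − d² + 2cos(α−β) + 2d(sin α − sin β))/8 = -6.033629, |c| > 1 → infeasible
LRL: c = (6 − d² + 2cos(α−β) − 2d(sin α − sin β))/8 = -13.527897, |c| > 1 → infeasible
Shortest: RSR with L = 89.807424 m ≈ 89.8074 m
Convert RSR to answer units (arcs ×180/π): t = 2.531862·180/π = 145.0650°, p = ρ·p = 7.76·7.501268 = 58.2098 m, q = 1.539991·180/π = 88.2350°, L = 89.8074 m.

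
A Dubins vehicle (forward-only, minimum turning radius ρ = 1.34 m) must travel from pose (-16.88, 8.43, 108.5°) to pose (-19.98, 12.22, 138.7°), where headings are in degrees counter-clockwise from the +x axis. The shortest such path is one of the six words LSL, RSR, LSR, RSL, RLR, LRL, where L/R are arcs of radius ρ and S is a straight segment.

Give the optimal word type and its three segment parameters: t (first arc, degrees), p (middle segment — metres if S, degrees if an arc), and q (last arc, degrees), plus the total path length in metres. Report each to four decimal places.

LSL: t = 21.7235°, p = 4.2022 m, q = 8.4765°, L = 4.9085 m

Let ψ = atan2(Δy, Δx) = atan2(3.79, -3.10) = 129.2812° be the start→goal bearing.
Normalize: d = |goal − start| / ρ = 4.896335/1.34 = 3.653982, α = (θ_start − ψ) mod 360° = 339.2188° = 5.920485 rad, β = (θ_goal − ψ) mod 360° = 9.4188° = 0.164390 rad.
Common terms: sin α = -0.354800, cos α = 0.934942, sin β = 0.163650, cos β = 0.986518, cos(α−β) = 0.864275, d² = 13.351582. Work in radians in the unit-radius frame; every candidate has L = ρ·(t + p + q).
LSL: p² = 2 + d² − 2cos(α−β) + 2d(sin α − sin β) = 9.834219; p = √p² = 3.135956; φ = atan2(cos β − cos α, d + sin α − sin β) = 0.016447 rad; t = (φ − α) mod 2π = 0.379147 rad, q = (β − φ) mod 2π = 0.147942 rad → L = 1.34·(0.379147 + 3.135956 + 0.147942) = 1.34·3.663045 = 4.908481 m
RSR: p² = 2 + d² − 2cos(α−β) + 2d(sin β − sin α) = 17.411845; p = √p² = 4.172750; φ = atan2(cos α − cos β, d − sin α + sin β) = -0.012361 rad; t = (α − φ) mod 2π = 5.932846 rad, q = (φ − β) mod 2π = 6.106435 rad → L = 1.34·(5.932846 + 4.172750 + 6.106435) = 1.34·16.212031 = 21.724122 m
LSR: p² = d² − 2 + 2cos(α−β) + 2d(sin α + sin β) = 11.683217; p = √p² = 3.418072; φ = atan2(−cos α − cos β, d + sin α + sin β) − atan2(−2, p) = 0.022827 rad; t = (φ − α) mod 2π = 0.385527 rad, q = (φ − β) mod 2π = 6.141623 rad → L = 1.34·(0.385527 + 3.418072 + 6.141623) = 1.34·9.945222 = 13.326598 m
RSL: p² = d² − 2 + 2cos(α−β) − 2d(sin α + sin β) = 14.477046; p = √p² = 3.804871; φ = atan2(cos α + cos β, d − sin α − sin β) − atan2(2, p) = -0.020532 rad; t = (α − φ) mod 2π = 5.941018 rad, q = (β − φ) mod 2π = 0.184922 rad → L = 1.34·(5.941018 + 3.804871 + 0.184922) = 1.34·9.930811 = 13.307287 m
RLR: c = (6 − d² + 2cos(α−β) + 2d(sin α − sin β))/8 = -1.176481, |c| > 1 → infeasible
LRL: c = (6 − d² + 2cos(α−β) − 2d(sin α − sin β))/8 = -0.229277; p = 2π − arccos c = 4.481054 rad; φ = atan2(cos β − cos α, d + sin α − sin β) = 0.016447 rad; t = (φ − α + p/2) mod 2π = 2.619674 rad, q = (β − α − t + p) mod 2π = 2.388469 rad → L = 1.34·(2.619674 + 4.481054 + 2.388469) = 1.34·9.489197 = 12.715524 m
Shortest: LSL with L = 4.908481 m ≈ 4.9085 m
Convert LSL to answer units (arcs ×180/π): t = 0.379147·180/π = 21.7235°, p = ρ·p = 1.34·3.135956 = 4.2022 m, q = 0.147942·180/π = 8.4765°, L = 4.9085 m.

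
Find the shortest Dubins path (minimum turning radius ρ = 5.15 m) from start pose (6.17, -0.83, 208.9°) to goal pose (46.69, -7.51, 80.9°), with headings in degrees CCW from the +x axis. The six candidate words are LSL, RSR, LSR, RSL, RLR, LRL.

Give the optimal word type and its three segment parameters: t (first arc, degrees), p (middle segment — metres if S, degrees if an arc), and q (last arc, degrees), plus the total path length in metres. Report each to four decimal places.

Let ψ = atan2(Δy, Δx) = atan2(-6.68, 40.52) = -9.3614° be the start→goal bearing.
Normalize: d = |goal − start| / ρ = 41.066931/5.15 = 7.974161, α = (θ_start − ψ) mod 360° = 218.2614° = 3.809380 rad, β = (θ_goal − ψ) mod 360° = 90.2614° = 1.575359 rad.
Common terms: sin α = -0.619250, cos α = -0.785194, sin β = 0.999990, cos β = -0.004562, cos(α−β) = -0.615661, d² = 63.587249. Work in radians in the unit-radius frame; every candidate has L = ρ·(t + p + q).
LSL: p² = 2 + d² − 2cos(α−β) + 2d(sin α − sin β) = 40.994413; p = √p² = 6.402688; φ = atan2(cos β − cos α, d + sin α − sin β) = 0.122227 rad; t = (φ − α) mod 2π = 2.596032 rad, q = (β − φ) mod 2π = 1.453132 rad → L = 5.15·(2.596032 + 6.402688 + 1.453132) = 5.15·10.451852 = 53.827037 m
RSR: p² = 2 + d² − 2cos(α−β) + 2d(sin β − sin α) = 92.642730; p = √p² = 9.625109; φ = atan2(cos α − cos β, d − sin α + sin β) = -0.081193 rad; t = (α − φ) mod 2π = 3.890573 rad, q = (φ − β) mod 2π = 4.626634 rad → L = 5.15·(3.890573 + 9.625109 + 4.626634) = 5.15·18.142316 = 93.432928 m
LSR: p² = d² − 2 + 2cos(α−β) + 2d(sin α + sin β) = 66.428080; p = √p² = 8.150342; φ = atan2(−cos α − cos β, d + sin α + sin β) − atan2(−2, p) = 0.334880 rad; t = (φ − α) mod 2π = 2.808685 rad, q = (φ − β) mod 2π = 5.042706 rad → L = 5.15·(2.808685 + 8.150342 + 5.042706) = 5.15·16.001734 = 82.408929 m
RSL: p² = d² − 2 + 2cos(α−β) − 2d(sin α + sin β) = 54.283771; p = √p² = 7.367752; φ = atan2(cos α + cos β, d − sin α − sin β) − atan2(2, p) = -0.368699 rad; t = (α − φ) mod 2π = 4.178079 rad, q = (β − φ) mod 2π = 1.944057 rad → L = 5.15·(4.178079 + 7.367752 + 1.944057) = 5.15·13.489888 = 69.472922 m
RLR: c = (6 − d² + 2cos(α−β) + 2d(sin α − sin β))/8 = -10.580341, |c| > 1 → infeasible
LRL: c = (6 − d² + 2cos(α−β) − 2d(sin α − sin β))/8 = -4.124302, |c| > 1 → infeasible
Shortest: LSL with L = 53.827037 m ≈ 53.8270 m
Convert LSL to answer units (arcs ×180/π): t = 2.596032·180/π = 148.7417°, p = ρ·p = 5.15·6.402688 = 32.9738 m, q = 1.453132·180/π = 83.2583°, L = 53.8270 m.

LSL: t = 148.7417°, p = 32.9738 m, q = 83.2583°, L = 53.8270 m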